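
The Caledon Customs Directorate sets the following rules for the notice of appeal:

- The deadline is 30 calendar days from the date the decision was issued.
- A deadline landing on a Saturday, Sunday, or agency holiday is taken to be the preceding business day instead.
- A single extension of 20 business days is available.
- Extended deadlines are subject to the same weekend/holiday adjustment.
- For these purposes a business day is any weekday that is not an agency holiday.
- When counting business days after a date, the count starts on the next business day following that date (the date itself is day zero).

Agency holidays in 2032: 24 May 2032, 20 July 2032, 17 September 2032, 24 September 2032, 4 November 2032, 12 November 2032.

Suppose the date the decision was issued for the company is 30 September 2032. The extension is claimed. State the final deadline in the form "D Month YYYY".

Trigger date 30 September 2032 + 30 calendar days = 30 October 2032.
30 October 2032 is a Saturday, so it moves to the preceding business day, 29 October 2032 (Friday).
Applying the 20-business-day extension: 20 business days after 29 October 2032 is 30 November 2032.
Since 30 November 2032 is a Tuesday and not a holiday, the date is unchanged.
Deadline: 30 November 2032.

30 November 2032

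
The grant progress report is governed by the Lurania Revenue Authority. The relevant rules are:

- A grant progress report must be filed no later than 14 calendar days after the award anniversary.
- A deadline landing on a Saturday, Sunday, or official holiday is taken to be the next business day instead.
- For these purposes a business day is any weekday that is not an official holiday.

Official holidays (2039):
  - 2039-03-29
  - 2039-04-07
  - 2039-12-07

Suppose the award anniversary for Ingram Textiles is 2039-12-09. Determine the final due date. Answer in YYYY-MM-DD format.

2039-12-23

14 calendar days after 2039-12-09 is 2039-12-23.
2039-12-23 (Friday) is already a business day.
Final deadline: 2039-12-23.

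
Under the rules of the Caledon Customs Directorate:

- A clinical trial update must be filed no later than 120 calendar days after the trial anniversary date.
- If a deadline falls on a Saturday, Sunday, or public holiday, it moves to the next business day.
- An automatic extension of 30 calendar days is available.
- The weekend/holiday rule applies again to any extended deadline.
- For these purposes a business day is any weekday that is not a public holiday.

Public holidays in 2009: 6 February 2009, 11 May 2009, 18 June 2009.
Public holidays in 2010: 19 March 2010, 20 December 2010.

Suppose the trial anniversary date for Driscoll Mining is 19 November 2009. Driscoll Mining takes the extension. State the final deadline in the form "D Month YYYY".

Trigger date 19 November 2009 + 120 calendar days = 19 March 2010.
19 March 2010 falls on a listed holiday. Rolling to the next business day gives 22 March 2010, a Monday.
The 30-calendar-day extension moves the deadline from 22 March 2010 to 21 April 2010.
Since 21 April 2010 is a Wednesday and not a holiday, the date is unchanged.
The final due date is 21 April 2010.

21 April 2010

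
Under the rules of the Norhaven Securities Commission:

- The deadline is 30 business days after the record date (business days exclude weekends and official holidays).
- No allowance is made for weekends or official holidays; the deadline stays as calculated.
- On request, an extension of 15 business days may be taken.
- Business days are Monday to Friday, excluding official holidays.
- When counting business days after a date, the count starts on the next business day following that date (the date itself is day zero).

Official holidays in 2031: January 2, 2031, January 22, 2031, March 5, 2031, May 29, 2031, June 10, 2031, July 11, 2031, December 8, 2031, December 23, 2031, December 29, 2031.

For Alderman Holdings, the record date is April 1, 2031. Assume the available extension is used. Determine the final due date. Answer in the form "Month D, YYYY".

June 4, 2031

Starting the day after April 1, 2031 and counting 30 business days lands on May 13, 2031.
May 13, 2031 falls on a Tuesday. The rules make no weekend/holiday allowance, so it remains May 13, 2031.
Counting 15 further business days from May 13, 2031 reaches June 4, 2031.
June 4, 2031 is a Wednesday; no weekend or holiday adjustment applies.
Final deadline: June 4, 2031.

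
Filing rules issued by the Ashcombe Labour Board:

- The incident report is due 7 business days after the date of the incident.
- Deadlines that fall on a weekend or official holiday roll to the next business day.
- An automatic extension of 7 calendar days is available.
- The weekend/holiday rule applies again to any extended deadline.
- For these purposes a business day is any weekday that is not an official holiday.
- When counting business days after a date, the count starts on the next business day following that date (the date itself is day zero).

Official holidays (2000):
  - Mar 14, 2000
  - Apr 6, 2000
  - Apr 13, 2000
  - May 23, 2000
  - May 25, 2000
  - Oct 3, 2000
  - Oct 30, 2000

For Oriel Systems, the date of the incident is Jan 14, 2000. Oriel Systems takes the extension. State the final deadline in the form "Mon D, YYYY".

Feb 1, 2000

7 business days after Jan 14, 2000, excluding weekends and holidays, is Jan 25, 2000.
Jan 25, 2000 is a Tuesday and not a listed holiday, so it stands.
Add the 7 calendar-day extension to Jan 25, 2000: Feb 1, 2000.
Feb 1, 2000 falls on a Tuesday, which is a business day, so no adjustment is needed.
So the filing is due Feb 1, 2000.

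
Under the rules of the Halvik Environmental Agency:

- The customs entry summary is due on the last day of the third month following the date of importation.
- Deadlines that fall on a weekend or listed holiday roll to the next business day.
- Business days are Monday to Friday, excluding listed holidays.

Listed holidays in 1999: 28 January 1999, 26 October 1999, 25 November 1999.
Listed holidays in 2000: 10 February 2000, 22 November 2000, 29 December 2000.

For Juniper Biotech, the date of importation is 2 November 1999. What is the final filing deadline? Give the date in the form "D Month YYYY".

29 February 2000

3 months after 2 November 1999 falls in February 2000; the last day of that month is 29 February 2000.
29 February 2000 is a Tuesday and not a listed holiday, so it stands.
Deadline: 29 February 2000.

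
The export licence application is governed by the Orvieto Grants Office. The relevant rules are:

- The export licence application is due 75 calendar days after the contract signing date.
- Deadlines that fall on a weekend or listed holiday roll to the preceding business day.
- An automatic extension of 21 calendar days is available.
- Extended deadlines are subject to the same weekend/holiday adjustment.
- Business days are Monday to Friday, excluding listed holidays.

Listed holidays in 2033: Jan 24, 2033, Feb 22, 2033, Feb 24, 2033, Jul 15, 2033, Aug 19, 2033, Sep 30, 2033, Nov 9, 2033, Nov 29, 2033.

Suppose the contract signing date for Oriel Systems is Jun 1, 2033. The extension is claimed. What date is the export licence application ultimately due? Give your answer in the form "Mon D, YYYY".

Trigger date Jun 1, 2033 + 75 calendar days = Aug 15, 2033.
Aug 15, 2033 falls on a Monday, which is a business day, so no adjustment is needed.
Add the 21 calendar-day extension to Aug 15, 2033: Sep 5, 2033.
Sep 5, 2033 is a Monday and not a listed holiday, so it stands.
Deadline: Sep 5, 2033.

Sep 5, 2033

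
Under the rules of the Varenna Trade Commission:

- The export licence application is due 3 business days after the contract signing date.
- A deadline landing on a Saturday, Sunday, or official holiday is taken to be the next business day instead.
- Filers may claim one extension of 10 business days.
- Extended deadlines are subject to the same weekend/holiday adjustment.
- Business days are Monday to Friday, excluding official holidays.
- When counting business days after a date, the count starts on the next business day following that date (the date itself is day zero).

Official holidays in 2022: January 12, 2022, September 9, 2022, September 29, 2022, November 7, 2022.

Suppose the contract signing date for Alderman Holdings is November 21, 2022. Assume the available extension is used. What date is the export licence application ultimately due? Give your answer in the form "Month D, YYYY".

Counting 3 business days after November 21, 2022 (skipping weekends and listed holidays) reaches November 24, 2022.
Since November 24, 2022 is a Thursday and not a holiday, the date is unchanged.
Counting 10 further business days from November 24, 2022 reaches December 8, 2022.
December 8, 2022 (Thursday) is already a business day.
The final due date is December 8, 2022.

December 8, 2022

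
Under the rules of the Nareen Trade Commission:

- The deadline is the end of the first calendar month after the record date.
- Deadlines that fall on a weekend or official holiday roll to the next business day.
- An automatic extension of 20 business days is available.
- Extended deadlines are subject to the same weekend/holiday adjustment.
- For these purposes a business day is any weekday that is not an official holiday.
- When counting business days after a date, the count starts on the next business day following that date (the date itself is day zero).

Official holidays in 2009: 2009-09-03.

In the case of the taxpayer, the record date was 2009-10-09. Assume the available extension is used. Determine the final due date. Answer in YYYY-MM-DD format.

2009-12-28

1 month after 2009-10-09 falls in November 2009; the last day of that month is 2009-11-30.
2009-11-30 (Monday) is already a business day.
Counting 20 further business days from 2009-11-30 reaches 2009-12-28.
2009-12-28 (Monday) is already a business day.
Deadline: 2009-12-28.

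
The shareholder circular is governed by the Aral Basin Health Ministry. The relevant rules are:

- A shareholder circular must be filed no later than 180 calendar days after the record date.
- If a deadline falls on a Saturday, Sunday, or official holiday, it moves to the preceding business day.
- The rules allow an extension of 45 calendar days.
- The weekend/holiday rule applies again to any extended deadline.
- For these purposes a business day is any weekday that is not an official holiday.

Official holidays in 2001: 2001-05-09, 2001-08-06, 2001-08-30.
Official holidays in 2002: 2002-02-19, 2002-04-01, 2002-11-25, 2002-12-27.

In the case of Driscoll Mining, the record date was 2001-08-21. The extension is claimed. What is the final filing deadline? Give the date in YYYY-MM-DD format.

Adding 180 calendar days to 2001-08-21 gives 2002-02-17.
2002-02-17 is a Sunday, so it moves to the preceding business day, 2002-02-15 (Friday).
Add the 45 calendar-day extension to 2002-02-15: 2002-04-01.
2002-04-01 is a listed holiday; the preceding business day is 2002-03-29 (Friday).
Deadline: 2002-03-29.

2002-03-29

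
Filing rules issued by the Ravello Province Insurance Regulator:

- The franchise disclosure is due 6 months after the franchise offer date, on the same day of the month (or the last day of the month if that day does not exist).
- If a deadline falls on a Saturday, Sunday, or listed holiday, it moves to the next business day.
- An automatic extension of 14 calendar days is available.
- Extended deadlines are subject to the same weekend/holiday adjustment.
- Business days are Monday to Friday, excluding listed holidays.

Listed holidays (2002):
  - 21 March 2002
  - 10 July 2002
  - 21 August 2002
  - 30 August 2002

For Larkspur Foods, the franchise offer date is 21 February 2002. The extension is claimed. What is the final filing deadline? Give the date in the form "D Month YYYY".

6 months from 21 February 2002 is 21 August 2002.
Because 21 August 2002 is a listed holiday, the deadline becomes 22 August 2002 (Thursday).
The 14-calendar-day extension moves the deadline from 22 August 2002 to 5 September 2002.
5 September 2002 is a Thursday and not a listed holiday, so it stands.
Final deadline: 5 September 2002.

5 September 2002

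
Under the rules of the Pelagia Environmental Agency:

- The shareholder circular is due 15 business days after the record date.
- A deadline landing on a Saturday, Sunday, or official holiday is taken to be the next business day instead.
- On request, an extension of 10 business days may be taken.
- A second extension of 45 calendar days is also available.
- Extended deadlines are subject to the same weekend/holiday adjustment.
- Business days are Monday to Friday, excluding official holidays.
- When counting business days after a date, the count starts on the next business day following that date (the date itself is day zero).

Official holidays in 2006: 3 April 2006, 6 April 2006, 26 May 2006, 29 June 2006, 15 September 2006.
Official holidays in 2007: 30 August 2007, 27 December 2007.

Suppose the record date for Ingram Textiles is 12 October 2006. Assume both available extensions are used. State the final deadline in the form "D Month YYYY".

Starting the day after 12 October 2006 and counting 15 business days lands on 2 November 2006.
Since 2 November 2006 is a Thursday and not a holiday, the date is unchanged.
The 10-business-day extension runs from 2 November 2006 to 16 November 2006.
Since 16 November 2006 is a Thursday and not a holiday, the date is unchanged.
Add the 45 calendar-day extension to 16 November 2006: 31 December 2006.
31 December 2006 is a Sunday; the next business day is 1 January 2007 (Monday).
So the filing is due 1 January 2007.

1 January 2007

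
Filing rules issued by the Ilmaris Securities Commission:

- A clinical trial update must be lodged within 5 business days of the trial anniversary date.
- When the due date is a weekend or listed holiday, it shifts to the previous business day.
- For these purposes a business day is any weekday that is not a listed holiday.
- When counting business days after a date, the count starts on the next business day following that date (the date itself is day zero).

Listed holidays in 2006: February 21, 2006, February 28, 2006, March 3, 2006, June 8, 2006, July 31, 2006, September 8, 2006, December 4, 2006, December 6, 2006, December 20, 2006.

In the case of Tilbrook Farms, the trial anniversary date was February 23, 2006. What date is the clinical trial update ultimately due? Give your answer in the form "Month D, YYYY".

Counting 5 business days after February 23, 2006 (skipping weekends and listed holidays) reaches March 6, 2006.
Since March 6, 2006 is a Monday and not a holiday, the date is unchanged.
So the filing is due March 6, 2006.

March 6, 2006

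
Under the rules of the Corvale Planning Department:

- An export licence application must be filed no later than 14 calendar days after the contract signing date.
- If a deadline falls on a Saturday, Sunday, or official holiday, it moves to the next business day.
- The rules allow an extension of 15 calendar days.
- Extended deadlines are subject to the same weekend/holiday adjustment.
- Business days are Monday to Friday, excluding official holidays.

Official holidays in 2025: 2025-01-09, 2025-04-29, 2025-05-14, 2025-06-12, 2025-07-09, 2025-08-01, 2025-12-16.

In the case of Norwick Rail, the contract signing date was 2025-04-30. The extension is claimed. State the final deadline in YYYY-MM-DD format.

2025-05-30

From 2025-04-30, 14 calendar days later is 2025-05-14.
2025-05-14 is a listed holiday; the next business day is 2025-05-15 (Thursday).
With the 15-day extension, 2025-05-15 becomes 2025-05-30.
2025-05-30 (Friday) is already a business day.
Deadline: 2025-05-30.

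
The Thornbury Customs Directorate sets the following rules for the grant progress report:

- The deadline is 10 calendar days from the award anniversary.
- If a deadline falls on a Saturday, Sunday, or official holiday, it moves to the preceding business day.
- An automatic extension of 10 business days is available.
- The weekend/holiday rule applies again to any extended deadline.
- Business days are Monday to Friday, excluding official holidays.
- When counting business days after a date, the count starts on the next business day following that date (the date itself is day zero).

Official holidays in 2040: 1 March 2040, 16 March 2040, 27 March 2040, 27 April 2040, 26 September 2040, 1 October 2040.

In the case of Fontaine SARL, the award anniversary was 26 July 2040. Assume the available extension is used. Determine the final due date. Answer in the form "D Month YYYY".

Adding 10 calendar days to 26 July 2040 gives 5 August 2040.
5 August 2040 is a Sunday; the preceding business day is 3 August 2040 (Friday).
Counting 10 further business days from 3 August 2040 reaches 17 August 2040.
17 August 2040 falls on a Friday, which is a business day, so no adjustment is needed.
Final deadline: 17 August 2040.

17 August 2040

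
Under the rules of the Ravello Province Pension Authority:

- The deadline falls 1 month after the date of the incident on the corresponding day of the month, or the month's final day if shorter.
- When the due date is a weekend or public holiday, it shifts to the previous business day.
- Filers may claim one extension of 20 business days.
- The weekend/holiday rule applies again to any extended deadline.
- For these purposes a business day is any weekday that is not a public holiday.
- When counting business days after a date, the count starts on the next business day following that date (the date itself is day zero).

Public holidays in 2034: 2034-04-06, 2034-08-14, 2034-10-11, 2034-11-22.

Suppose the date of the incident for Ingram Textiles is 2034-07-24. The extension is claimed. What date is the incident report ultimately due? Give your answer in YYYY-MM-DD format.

2034-09-21

Moving 1 month forward from 2034-07-24 on the corresponding day gives 2034-08-24.
Since 2034-08-24 is a Thursday and not a holiday, the date is unchanged.
Applying the 20-business-day extension: 20 business days after 2034-08-24 is 2034-09-21.
Since 2034-09-21 is a Thursday and not a holiday, the date is unchanged.
So the filing is due 2034-09-21.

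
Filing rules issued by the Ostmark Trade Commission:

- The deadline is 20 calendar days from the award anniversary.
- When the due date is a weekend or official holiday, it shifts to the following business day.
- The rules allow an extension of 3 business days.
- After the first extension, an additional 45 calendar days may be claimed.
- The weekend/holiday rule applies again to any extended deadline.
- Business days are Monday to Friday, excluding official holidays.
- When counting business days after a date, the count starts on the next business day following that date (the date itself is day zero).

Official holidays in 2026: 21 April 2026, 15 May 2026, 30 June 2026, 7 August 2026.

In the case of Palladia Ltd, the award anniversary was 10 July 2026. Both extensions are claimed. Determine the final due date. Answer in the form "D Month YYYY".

18 September 2026

From 10 July 2026, 20 calendar days later is 30 July 2026.
30 July 2026 is a Thursday and not a listed holiday, so it stands.
The 3-business-day extension runs from 30 July 2026 to 4 August 2026.
4 August 2026 is a Tuesday and not a listed holiday, so it stands.
Add the 45 calendar-day extension to 4 August 2026: 18 September 2026.
18 September 2026 is a Friday and not a listed holiday, so it stands.
Final deadline: 18 September 2026.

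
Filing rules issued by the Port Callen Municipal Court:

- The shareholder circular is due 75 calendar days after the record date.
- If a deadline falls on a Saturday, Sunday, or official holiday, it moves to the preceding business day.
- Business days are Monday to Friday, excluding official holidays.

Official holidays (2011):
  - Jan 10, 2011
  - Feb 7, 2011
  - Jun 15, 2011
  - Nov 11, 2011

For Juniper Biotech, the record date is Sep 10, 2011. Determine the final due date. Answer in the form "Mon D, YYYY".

Nov 24, 2011

From Sep 10, 2011, 75 calendar days later is Nov 24, 2011.
Since Nov 24, 2011 is a Thursday and not a holiday, the date is unchanged.
Deadline: Nov 24, 2011.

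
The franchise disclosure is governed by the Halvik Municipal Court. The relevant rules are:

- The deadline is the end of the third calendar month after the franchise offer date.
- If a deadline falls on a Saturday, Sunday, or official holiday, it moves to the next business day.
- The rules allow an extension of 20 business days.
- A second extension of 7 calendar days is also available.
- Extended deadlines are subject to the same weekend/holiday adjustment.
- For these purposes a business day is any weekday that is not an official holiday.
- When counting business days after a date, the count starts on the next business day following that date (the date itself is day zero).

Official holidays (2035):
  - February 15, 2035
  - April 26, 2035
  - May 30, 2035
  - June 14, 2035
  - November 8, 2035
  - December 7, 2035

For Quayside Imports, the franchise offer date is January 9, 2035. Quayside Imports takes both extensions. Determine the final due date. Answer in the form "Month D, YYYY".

The third month after January 9, 2035 is April 2035, whose last day is April 30, 2035.
April 30, 2035 falls on a Monday, which is a business day, so no adjustment is needed.
Applying the 20-business-day extension: 20 business days after April 30, 2035 is May 28, 2035.
May 28, 2035 falls on a Monday, which is a business day, so no adjustment is needed.
Add the 7 calendar-day extension to May 28, 2035: June 4, 2035.
June 4, 2035 falls on a Monday, which is a business day, so no adjustment is needed.
So the filing is due June 4, 2035.

June 4, 2035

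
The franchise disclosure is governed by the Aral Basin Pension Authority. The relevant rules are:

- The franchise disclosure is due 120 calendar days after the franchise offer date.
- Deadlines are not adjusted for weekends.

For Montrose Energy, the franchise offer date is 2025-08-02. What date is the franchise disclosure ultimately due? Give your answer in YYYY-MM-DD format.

2025-11-30

Trigger date 2025-08-02 + 120 calendar days = 2025-11-30.
No adjustment is made for weekends or holidays, so 2025-11-30 stands.
So the filing is due 2025-11-30.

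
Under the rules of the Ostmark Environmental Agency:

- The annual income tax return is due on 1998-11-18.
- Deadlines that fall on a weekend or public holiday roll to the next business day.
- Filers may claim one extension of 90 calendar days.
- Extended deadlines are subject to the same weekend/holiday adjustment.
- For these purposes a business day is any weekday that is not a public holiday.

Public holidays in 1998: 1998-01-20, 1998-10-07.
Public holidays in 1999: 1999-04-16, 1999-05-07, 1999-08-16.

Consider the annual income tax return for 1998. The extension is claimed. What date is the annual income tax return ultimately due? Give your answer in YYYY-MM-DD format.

1999-02-16

Start from the fixed due date, 1998-11-18.
1998-11-18 (Wednesday) is already a business day.
Add the 90 calendar-day extension to 1998-11-18: 1999-02-16.
1999-02-16 is a Tuesday and not a listed holiday, so it stands.
So the filing is due 1999-02-16.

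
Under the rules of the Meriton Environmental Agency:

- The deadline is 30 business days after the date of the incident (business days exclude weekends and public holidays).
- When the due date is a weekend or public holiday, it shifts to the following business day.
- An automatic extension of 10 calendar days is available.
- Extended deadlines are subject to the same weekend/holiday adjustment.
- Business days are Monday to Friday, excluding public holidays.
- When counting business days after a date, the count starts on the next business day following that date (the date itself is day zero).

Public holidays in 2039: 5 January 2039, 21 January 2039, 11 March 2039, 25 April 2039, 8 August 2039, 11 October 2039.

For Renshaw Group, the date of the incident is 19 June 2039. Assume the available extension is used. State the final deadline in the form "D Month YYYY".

9 August 2039

30 business days after 19 June 2039, excluding weekends and holidays, is 29 July 2039.
29 July 2039 is a Friday and not a listed holiday, so it stands.
Add the 10 calendar-day extension to 29 July 2039: 8 August 2039.
8 August 2039 is a listed holiday, so it moves to the next business day, 9 August 2039 (Tuesday).
So the filing is due 9 August 2039.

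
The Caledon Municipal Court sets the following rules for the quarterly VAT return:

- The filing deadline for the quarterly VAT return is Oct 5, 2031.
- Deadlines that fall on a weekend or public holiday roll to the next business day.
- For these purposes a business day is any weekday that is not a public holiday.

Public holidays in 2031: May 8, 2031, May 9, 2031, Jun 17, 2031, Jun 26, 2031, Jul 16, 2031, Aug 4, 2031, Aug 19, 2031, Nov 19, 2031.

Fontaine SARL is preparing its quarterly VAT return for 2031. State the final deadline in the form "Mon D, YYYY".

Start from the fixed due date, Oct 5, 2031.
Because Oct 5, 2031 is a Sunday, the deadline becomes Oct 6, 2031 (Monday).
The final due date is Oct 6, 2031.

Oct 6, 2031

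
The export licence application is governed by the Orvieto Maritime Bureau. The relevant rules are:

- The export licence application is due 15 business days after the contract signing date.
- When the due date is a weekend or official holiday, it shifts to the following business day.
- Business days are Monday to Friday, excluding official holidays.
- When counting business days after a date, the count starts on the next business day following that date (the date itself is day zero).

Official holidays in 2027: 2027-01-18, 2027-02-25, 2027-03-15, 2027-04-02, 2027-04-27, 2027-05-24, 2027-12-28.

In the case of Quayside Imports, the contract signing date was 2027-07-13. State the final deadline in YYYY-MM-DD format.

15 business days after 2027-07-13, excluding weekends and holidays, is 2027-08-03.
2027-08-03 falls on a Tuesday, which is a business day, so no adjustment is needed.
Deadline: 2027-08-03.

2027-08-03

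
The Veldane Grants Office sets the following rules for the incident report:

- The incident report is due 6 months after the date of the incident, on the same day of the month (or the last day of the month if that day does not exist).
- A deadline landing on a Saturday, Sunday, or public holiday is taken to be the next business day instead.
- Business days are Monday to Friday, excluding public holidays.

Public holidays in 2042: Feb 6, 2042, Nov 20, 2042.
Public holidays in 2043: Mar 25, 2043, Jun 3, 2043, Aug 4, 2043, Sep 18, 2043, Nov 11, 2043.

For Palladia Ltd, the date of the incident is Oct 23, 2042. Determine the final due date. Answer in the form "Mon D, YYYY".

Apr 23, 2043

6 months after Oct 23, 2042, on the same day of the month, is Apr 23, 2043.
Apr 23, 2043 (Thursday) is already a business day.
So the filing is due Apr 23, 2043.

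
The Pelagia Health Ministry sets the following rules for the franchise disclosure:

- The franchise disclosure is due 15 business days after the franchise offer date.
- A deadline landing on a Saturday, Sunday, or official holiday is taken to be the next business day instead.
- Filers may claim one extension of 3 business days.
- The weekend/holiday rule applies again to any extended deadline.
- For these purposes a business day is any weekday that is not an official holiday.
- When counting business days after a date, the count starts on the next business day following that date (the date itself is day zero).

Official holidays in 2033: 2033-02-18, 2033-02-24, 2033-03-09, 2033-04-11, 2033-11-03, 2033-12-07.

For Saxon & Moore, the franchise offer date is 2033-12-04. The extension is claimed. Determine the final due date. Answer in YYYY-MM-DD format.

Starting the day after 2033-12-04 and counting 15 business days lands on 2033-12-26.
2033-12-26 is a Monday and not a listed holiday, so it stands.
The 3-business-day extension runs from 2033-12-26 to 2033-12-29.
2033-12-29 falls on a Thursday, which is a business day, so no adjustment is needed.
The final due date is 2033-12-29.

2033-12-29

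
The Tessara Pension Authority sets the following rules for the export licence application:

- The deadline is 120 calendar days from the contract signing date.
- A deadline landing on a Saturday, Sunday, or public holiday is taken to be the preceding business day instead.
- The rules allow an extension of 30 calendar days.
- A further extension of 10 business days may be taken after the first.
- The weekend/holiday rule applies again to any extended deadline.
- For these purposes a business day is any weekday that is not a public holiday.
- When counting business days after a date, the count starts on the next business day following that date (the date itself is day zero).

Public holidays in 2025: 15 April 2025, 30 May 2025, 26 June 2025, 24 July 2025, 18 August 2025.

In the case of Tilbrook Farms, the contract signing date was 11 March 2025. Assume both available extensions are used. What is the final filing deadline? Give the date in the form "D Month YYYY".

From 11 March 2025, 120 calendar days later is 9 July 2025.
9 July 2025 is a Wednesday and not a listed holiday, so it stands.
With the 30-day extension, 9 July 2025 becomes 8 August 2025.
8 August 2025 (Friday) is already a business day.
Applying the 10-business-day extension: 10 business days after 8 August 2025 is 25 August 2025.
25 August 2025 is a Monday and not a listed holiday, so it stands.
Deadline: 25 August 2025.

25 August 2025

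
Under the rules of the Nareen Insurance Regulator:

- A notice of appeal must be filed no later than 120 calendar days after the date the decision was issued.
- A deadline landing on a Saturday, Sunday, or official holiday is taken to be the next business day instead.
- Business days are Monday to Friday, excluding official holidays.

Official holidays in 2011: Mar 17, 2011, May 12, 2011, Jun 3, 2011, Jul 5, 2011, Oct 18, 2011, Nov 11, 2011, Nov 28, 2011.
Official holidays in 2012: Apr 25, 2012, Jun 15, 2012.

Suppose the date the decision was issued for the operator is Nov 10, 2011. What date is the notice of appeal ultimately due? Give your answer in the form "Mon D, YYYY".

Mar 9, 2012

120 calendar days after Nov 10, 2011 is Mar 9, 2012.
Mar 9, 2012 (Friday) is already a business day.
So the filing is due Mar 9, 2012.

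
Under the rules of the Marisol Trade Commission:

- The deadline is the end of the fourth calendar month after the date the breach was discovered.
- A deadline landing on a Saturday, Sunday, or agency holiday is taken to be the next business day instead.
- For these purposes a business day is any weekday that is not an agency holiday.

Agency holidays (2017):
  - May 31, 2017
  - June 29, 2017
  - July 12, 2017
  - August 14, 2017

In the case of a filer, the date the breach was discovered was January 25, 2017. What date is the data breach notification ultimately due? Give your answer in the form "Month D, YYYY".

June 1, 2017

4 months after January 25, 2017 falls in May 2017; the last day of that month is May 31, 2017.
May 31, 2017 falls on a listed holiday. Rolling to the next business day gives June 1, 2017, a Thursday.
Deadline: June 1, 2017.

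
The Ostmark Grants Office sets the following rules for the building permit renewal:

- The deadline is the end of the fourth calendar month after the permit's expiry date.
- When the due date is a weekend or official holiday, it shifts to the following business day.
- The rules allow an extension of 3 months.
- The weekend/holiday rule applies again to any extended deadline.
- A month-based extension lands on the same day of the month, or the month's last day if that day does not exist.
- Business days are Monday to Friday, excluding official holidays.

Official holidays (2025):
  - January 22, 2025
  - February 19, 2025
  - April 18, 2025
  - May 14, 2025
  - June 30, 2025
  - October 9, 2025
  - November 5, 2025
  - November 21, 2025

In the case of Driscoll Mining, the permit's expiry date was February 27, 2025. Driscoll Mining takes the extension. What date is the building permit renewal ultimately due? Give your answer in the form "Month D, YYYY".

4 months after February 27, 2025 falls in June 2025; the last day of that month is June 30, 2025.
June 30, 2025 is a listed holiday, so it moves to the next business day, July 1, 2025 (Tuesday).
Applying the 3 months extension: 3 months after July 1, 2025 is October 1, 2025.
Since October 1, 2025 is a Wednesday and not a holiday, the date is unchanged.
Final deadline: October 1, 2025.

October 1, 2025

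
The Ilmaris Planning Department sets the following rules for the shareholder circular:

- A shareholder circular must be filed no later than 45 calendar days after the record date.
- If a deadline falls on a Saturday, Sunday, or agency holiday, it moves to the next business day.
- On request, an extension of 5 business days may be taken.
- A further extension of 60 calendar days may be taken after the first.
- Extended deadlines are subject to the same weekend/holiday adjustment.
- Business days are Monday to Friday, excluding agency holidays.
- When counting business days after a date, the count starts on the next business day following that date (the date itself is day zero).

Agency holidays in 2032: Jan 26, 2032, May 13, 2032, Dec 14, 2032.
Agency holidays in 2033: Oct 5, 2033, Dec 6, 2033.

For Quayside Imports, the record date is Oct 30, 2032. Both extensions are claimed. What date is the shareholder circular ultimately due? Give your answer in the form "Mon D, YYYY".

Feb 21, 2033

45 calendar days after Oct 30, 2032 is Dec 14, 2032.
Because Dec 14, 2032 is a listed holiday, the deadline becomes Dec 15, 2032 (Wednesday).
Counting 5 further business days from Dec 15, 2032 reaches Dec 22, 2032.
Dec 22, 2032 falls on a Wednesday, which is a business day, so no adjustment is needed.
The 60-calendar-day extension moves the deadline from Dec 22, 2032 to Feb 20, 2033.
Because Feb 20, 2033 is a Sunday, the deadline becomes Feb 21, 2033 (Monday).
Final deadline: Feb 21, 2033.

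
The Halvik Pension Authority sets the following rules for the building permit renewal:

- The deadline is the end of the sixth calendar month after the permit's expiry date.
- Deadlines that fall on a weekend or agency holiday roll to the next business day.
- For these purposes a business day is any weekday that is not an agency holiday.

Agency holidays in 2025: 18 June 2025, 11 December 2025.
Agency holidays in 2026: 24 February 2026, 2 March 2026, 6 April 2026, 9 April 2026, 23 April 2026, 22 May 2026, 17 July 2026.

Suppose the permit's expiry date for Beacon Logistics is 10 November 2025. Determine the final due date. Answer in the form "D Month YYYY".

1 June 2026

The sixth month after 10 November 2025 is May 2026, whose last day is 31 May 2026.
Because 31 May 2026 is a Sunday, the deadline becomes 1 June 2026 (Monday).
Deadline: 1 June 2026.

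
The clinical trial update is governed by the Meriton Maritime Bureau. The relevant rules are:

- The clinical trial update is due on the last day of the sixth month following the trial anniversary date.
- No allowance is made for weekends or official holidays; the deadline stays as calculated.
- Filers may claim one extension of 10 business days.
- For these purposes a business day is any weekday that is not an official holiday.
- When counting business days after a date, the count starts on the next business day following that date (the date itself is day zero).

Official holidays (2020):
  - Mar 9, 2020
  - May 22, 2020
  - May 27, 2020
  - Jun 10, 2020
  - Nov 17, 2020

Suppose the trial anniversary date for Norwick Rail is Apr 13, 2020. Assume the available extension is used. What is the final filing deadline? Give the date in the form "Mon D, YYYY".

Nov 13, 2020

6 months after Apr 13, 2020 falls in October 2020; the last day of that month is Oct 31, 2020.
No adjustment is made for weekends or holidays, so Oct 31, 2020 stands.
Counting 10 further business days from Oct 31, 2020 reaches Nov 13, 2020.
Nov 13, 2020 is a Friday; no weekend or holiday adjustment applies.
So the filing is due Nov 13, 2020.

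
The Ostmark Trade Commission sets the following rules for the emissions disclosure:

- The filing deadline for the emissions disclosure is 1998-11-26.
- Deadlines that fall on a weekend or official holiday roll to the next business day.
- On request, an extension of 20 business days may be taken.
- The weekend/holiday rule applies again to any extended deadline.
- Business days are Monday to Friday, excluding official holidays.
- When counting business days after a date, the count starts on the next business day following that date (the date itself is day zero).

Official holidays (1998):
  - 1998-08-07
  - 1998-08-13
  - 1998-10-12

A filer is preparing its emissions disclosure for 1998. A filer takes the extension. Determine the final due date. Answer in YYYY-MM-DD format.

1998-12-24

Start from the fixed due date, 1998-11-26.
1998-11-26 (Thursday) is already a business day.
The 20-business-day extension runs from 1998-11-26 to 1998-12-24.
1998-12-24 falls on a Thursday, which is a business day, so no adjustment is needed.
Final deadline: 1998-12-24.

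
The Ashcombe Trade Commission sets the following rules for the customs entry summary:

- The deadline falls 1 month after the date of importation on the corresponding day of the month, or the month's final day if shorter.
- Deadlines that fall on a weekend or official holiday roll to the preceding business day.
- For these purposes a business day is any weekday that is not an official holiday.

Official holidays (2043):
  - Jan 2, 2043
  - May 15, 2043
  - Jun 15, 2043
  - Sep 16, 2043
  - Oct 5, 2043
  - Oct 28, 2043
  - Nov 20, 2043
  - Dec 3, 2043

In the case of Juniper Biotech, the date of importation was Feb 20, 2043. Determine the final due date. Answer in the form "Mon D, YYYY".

Mar 20, 2043

1 month after Feb 20, 2043, on the same day of the month, is Mar 20, 2043.
Mar 20, 2043 (Friday) is already a business day.
Final deadline: Mar 20, 2043.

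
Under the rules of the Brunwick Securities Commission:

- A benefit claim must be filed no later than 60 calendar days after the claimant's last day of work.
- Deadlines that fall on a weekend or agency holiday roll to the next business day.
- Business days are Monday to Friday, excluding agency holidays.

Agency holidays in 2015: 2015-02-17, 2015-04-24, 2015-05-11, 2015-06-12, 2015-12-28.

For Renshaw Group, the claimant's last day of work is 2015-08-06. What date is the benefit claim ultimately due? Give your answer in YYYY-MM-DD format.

2015-10-05

From 2015-08-06, 60 calendar days later is 2015-10-05.
2015-10-05 falls on a Monday, which is a business day, so no adjustment is needed.
Final deadline: 2015-10-05.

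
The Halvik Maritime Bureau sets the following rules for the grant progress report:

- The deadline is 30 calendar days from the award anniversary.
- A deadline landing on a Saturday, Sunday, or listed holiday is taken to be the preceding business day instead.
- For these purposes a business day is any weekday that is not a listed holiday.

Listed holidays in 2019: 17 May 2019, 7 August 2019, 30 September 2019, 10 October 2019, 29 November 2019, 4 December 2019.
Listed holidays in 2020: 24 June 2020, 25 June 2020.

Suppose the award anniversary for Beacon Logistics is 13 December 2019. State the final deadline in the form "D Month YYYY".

Adding 30 calendar days to 13 December 2019 gives 12 January 2020.
12 January 2020 is a Sunday, so it moves to the preceding business day, 10 January 2020 (Friday).
Deadline: 10 January 2020.

10 January 2020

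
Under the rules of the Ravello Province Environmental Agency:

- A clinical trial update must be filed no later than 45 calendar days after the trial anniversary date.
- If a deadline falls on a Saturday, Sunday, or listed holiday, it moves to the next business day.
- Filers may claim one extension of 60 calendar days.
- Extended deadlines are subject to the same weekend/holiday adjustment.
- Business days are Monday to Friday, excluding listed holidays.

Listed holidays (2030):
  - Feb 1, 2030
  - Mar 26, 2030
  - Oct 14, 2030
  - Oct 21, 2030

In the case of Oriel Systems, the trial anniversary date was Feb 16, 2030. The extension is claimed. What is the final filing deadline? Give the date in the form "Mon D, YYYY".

Jun 3, 2030

45 calendar days after Feb 16, 2030 is Apr 2, 2030.
Apr 2, 2030 falls on a Tuesday, which is a business day, so no adjustment is needed.
With the 60-day extension, Apr 2, 2030 becomes Jun 1, 2030.
Jun 1, 2030 is a Saturday, so it moves to the next business day, Jun 3, 2030 (Monday).
The final due date is Jun 3, 2030.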